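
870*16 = 13920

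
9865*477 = 4705605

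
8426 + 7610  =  16036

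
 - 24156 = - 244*99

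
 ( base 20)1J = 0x27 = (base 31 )18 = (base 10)39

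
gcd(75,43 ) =1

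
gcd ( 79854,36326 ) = 2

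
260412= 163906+96506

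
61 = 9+52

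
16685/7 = 16685/7 = 2383.57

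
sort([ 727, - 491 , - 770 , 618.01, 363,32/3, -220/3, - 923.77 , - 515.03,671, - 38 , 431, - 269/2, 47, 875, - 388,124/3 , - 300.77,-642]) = [ - 923.77, - 770 , - 642, - 515.03 ,- 491, - 388, - 300.77, - 269/2, - 220/3, - 38,32/3,  124/3, 47,  363,431,  618.01,671 , 727, 875 ]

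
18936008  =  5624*3367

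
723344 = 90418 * 8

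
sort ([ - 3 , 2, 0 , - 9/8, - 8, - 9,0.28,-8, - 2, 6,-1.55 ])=[ - 9,  -  8 , - 8, - 3, - 2, - 1.55, - 9/8, 0,0.28,2,6 ]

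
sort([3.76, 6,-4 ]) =[ - 4,3.76, 6]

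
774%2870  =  774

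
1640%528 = 56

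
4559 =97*47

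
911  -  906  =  5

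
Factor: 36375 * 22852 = 2^2 * 3^1*5^3*29^1*97^1 * 197^1 = 831241500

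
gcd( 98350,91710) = 10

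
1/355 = 1/355  =  0.00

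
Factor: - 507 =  - 3^1*13^2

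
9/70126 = 9/70126 = 0.00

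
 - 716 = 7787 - 8503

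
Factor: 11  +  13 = 2^3* 3^1=24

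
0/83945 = 0 = 0.00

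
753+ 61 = 814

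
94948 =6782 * 14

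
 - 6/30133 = -1 + 30127/30133 = - 0.00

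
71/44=71/44  =  1.61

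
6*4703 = 28218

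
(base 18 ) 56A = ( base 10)1738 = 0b11011001010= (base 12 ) 100A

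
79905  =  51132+28773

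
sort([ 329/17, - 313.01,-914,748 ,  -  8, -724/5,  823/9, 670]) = [ - 914,-313.01, - 724/5,-8, 329/17, 823/9,670, 748]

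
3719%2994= 725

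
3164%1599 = 1565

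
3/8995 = 3/8995 = 0.00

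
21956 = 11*1996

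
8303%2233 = 1604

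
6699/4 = 6699/4 = 1674.75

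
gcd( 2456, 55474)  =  2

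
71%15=11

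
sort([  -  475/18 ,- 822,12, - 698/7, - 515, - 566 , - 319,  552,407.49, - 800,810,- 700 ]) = [ - 822,  -  800 , - 700, - 566, - 515,- 319, - 698/7,  -  475/18,12,407.49,552,810 ] 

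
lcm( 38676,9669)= 38676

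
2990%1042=906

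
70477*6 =422862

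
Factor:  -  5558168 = - 2^3*7^2 *11^1 * 1289^1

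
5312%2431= 450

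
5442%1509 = 915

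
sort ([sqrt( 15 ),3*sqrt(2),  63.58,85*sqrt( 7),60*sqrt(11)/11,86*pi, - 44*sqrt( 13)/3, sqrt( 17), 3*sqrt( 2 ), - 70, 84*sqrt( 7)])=[ - 70, - 44*sqrt(13)/3,sqrt( 15), sqrt(17 ),3*sqrt( 2 ), 3*sqrt( 2 ), 60 *sqrt( 11)/11, 63.58, 84*sqrt( 7), 85 * sqrt( 7), 86*pi ]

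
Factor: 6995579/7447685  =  5^( - 1)*7^(- 1 )*1877^1 * 3727^1*212791^( - 1)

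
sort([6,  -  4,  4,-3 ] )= [  -  4, - 3, 4,  6]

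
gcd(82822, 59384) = 2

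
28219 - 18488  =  9731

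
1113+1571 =2684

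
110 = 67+43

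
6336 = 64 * 99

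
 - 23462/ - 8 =11731/4=2932.75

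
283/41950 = 283/41950 = 0.01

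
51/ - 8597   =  -1 + 8546/8597 = -0.01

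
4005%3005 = 1000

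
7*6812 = 47684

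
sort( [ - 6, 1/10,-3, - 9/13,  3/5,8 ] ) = [-6 , - 3, - 9/13,1/10, 3/5,8 ]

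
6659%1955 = 794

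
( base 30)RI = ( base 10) 828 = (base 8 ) 1474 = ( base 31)QM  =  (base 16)33C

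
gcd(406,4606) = 14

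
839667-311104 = 528563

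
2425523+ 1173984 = 3599507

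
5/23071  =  5/23071 = 0.00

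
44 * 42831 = 1884564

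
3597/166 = 3597/166= 21.67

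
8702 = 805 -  - 7897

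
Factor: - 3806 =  - 2^1*11^1*173^1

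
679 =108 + 571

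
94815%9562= 8757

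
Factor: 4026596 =2^2*7^1*143807^1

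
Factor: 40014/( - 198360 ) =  - 2^( - 2 )*3^2* 5^( - 1)*13^1*29^( - 1 )  =  - 117/580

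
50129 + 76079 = 126208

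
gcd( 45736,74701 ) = 1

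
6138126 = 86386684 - 80248558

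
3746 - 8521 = -4775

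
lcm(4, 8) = 8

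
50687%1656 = 1007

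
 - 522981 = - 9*58109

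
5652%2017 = 1618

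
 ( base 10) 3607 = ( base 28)4gn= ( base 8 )7027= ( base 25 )5J7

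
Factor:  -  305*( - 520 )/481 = 12200/37 = 2^3* 5^2*37^(-1 )*61^1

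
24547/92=24547/92 = 266.82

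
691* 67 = 46297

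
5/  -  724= - 1 + 719/724 = - 0.01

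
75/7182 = 25/2394=0.01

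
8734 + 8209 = 16943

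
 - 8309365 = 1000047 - 9309412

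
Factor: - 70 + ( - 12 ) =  - 82 = -2^1*41^1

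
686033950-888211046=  - 202177096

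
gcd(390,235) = 5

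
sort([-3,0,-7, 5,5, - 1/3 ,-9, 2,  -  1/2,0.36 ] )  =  [ - 9, - 7,  -  3, - 1/2, - 1/3, 0,0.36, 2,5,5 ] 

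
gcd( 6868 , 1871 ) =1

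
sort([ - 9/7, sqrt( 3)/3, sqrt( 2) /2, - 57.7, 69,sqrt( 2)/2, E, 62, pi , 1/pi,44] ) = [ - 57.7, - 9/7, 1/pi, sqrt( 3)/3, sqrt (2)/2, sqrt( 2)/2, E, pi, 44,62, 69 ]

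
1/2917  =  1/2917=0.00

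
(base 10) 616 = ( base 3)211211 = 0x268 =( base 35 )HL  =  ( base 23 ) 13I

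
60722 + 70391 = 131113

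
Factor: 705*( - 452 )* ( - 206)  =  2^3*3^1*5^1*47^1* 103^1*113^1 = 65643960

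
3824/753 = 5 + 59/753 = 5.08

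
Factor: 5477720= 2^3*5^1*136943^1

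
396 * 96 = 38016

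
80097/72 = 26699/24 = 1112.46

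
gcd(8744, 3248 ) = 8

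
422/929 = 422/929 = 0.45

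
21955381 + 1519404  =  23474785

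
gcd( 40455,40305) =15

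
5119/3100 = 5119/3100  =  1.65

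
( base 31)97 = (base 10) 286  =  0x11E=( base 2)100011110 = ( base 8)436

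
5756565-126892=5629673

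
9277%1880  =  1757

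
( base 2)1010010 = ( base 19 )46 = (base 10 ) 82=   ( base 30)2m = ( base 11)75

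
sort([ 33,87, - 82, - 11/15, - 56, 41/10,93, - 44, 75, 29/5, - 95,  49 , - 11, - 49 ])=[ - 95 , - 82, - 56, - 49,-44, - 11, - 11/15,  41/10,29/5,33,49,75,87,93 ] 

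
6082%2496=1090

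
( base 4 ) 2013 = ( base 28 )4n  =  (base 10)135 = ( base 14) 99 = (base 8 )207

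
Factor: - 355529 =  - 355529^1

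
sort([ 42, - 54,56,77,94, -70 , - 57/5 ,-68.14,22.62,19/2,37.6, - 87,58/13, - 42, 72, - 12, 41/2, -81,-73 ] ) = [  -  87, - 81, -73 ,  -  70 ,-68.14,-54,-42, - 12,  -  57/5 , 58/13, 19/2,41/2 , 22.62,37.6,42, 56,72,77,94]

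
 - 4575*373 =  - 1706475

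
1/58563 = 1/58563 = 0.00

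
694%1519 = 694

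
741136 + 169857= 910993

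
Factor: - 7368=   -  2^3*3^1*307^1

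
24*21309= 511416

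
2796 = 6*466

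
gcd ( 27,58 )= 1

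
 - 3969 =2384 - 6353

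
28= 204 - 176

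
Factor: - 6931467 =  - 3^3 * 256721^1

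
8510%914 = 284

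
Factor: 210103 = 17^2 *727^1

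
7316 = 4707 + 2609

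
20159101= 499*40399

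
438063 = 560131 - 122068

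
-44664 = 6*(  -  7444)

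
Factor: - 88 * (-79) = 2^3 *11^1*79^1 = 6952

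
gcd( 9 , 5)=1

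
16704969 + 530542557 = 547247526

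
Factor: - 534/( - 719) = 2^1*3^1*89^1*719^ ( - 1)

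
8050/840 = 115/12 = 9.58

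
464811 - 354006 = 110805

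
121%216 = 121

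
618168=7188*86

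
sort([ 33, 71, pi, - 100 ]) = [ - 100, pi, 33, 71]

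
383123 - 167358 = 215765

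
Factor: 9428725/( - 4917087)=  - 3^( - 2 ) * 5^2*7^(-1 )*131^1*2879^1*78049^ ( - 1 ) 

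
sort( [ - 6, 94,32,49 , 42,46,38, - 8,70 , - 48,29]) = [-48, - 8, - 6,29, 32,38,42,46, 49,70,94 ] 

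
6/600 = 1/100 = 0.01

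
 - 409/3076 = - 409/3076 = - 0.13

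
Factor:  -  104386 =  -2^1*19^1*41^1*67^1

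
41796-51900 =-10104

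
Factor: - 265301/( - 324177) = 739/903 = 3^( -1 ) *7^(  -  1)*43^(-1 )*739^1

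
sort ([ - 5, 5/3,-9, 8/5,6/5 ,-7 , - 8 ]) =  [ - 9,  -  8, - 7  , - 5,6/5,8/5,  5/3] 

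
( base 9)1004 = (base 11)607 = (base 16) 2dd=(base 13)445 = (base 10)733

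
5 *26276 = 131380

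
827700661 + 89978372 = 917679033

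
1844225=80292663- 78448438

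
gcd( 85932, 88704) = 2772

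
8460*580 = 4906800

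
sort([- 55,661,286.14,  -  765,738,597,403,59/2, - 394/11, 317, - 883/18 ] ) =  [ -765, - 55, -883/18,-394/11,59/2,286.14,317,403,597,661,738] 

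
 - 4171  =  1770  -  5941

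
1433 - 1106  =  327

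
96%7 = 5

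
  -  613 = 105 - 718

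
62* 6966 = 431892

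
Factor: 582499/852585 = 3^ ( - 1)*5^( - 1)*113^ ( - 1)*503^( - 1)*582499^1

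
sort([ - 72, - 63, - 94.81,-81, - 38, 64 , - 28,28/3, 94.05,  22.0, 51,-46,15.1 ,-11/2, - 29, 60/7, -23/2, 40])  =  [-94.81,-81 ,-72, - 63,-46,-38, - 29 ,-28, - 23/2 , - 11/2, 60/7,28/3, 15.1,22.0,40 , 51,64, 94.05 ]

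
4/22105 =4/22105 = 0.00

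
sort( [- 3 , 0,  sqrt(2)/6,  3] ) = [ - 3 , 0, sqrt(2)/6 , 3 ]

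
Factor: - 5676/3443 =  - 516/313 = - 2^2*3^1*43^1*313^(-1) 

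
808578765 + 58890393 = 867469158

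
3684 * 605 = 2228820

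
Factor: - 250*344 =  - 86000 =- 2^4*5^3*43^1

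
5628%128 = 124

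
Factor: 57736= 2^3  *7^1 * 1031^1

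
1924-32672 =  - 30748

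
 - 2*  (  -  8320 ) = 16640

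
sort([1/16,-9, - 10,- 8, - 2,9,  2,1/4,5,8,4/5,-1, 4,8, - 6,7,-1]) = [-10,-9, - 8 ,  -  6, - 2 , - 1, - 1, 1/16,  1/4,4/5,2, 4,5 , 7, 8,8,  9 ] 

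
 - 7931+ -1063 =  - 8994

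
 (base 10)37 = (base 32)15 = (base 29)18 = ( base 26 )1B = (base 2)100101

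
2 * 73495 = 146990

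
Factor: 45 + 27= 2^3 *3^2=72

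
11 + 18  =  29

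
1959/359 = 1959/359  =  5.46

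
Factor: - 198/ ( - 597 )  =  66/199 = 2^1* 3^1 *11^1*199^( - 1 ) 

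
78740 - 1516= 77224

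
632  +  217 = 849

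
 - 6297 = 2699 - 8996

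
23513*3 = 70539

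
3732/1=3732 = 3732.00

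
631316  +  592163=1223479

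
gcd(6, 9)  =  3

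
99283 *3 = 297849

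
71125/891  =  71125/891= 79.83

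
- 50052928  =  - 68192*734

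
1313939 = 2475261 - 1161322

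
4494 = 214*21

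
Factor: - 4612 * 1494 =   -  6890328 = -2^3*3^2*83^1*1153^1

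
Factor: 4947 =3^1*17^1*97^1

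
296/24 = 12 + 1/3 = 12.33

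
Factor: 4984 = 2^3*7^1* 89^1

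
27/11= 27/11 = 2.45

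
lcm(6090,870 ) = 6090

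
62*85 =5270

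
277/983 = 277/983 = 0.28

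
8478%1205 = 43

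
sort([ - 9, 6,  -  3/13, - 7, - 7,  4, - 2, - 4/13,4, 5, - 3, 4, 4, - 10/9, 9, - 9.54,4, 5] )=[-9.54 , - 9, -7, - 7, - 3, - 2, - 10/9, - 4/13, - 3/13,4,4, 4, 4, 4, 5,5 , 6,9 ] 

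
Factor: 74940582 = 2^1*3^1 * 29^1*167^1 * 2579^1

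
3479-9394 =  - 5915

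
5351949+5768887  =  11120836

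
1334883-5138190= - 3803307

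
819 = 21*39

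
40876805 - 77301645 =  - 36424840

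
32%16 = 0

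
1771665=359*4935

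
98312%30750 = 6062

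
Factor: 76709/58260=2^( - 2)* 3^ ( - 1)*5^ ( - 1) * 79^1   =  79/60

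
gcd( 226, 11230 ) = 2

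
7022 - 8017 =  - 995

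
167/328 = 167/328  =  0.51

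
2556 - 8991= - 6435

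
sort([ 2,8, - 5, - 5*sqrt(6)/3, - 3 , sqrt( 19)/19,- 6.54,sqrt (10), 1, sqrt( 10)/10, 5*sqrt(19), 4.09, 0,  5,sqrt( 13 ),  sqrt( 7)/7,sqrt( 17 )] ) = [ - 6.54,- 5, - 5*sqrt(6)/3 , - 3, 0 , sqrt( 19 )/19,  sqrt( 10) /10, sqrt( 7 )/7, 1,2,sqrt( 10 ), sqrt( 13), 4.09,sqrt( 17),5,  8,  5*sqrt( 19) ]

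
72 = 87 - 15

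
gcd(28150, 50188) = 2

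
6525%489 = 168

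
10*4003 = 40030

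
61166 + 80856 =142022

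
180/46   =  3 + 21/23  =  3.91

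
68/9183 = 68/9183 = 0.01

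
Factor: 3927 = 3^1*7^1*11^1*17^1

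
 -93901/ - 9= 10433 + 4/9 = 10433.44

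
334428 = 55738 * 6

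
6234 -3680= 2554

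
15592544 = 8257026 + 7335518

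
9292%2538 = 1678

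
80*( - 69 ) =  - 5520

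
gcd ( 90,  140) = 10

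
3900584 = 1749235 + 2151349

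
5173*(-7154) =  -37007642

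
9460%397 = 329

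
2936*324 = 951264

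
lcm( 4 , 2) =4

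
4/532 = 1/133  =  0.01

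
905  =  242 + 663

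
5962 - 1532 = 4430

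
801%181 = 77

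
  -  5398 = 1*( - 5398)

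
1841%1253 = 588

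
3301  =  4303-1002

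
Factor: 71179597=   349^1*203953^1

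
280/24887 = 280/24887 = 0.01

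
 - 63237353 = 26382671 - 89620024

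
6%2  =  0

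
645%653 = 645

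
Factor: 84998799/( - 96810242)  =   - 2^( - 1)*3^2*19^1 * 733^(-1) * 66037^( - 1)*497069^1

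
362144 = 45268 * 8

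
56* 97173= 5441688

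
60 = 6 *10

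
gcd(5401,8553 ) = 1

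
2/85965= 2/85965= 0.00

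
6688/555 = 12 + 28/555  =  12.05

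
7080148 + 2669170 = 9749318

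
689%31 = 7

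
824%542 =282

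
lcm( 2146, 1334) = 49358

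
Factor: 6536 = 2^3 * 19^1 * 43^1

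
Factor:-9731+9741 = 2^1*5^1=10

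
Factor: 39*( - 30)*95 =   -  111150=-2^1*3^2 * 5^2*13^1*19^1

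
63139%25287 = 12565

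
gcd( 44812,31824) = 68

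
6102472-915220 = 5187252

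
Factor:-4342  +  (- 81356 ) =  - 85698 = - 2^1*3^4*23^2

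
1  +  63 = 64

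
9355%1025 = 130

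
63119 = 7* 9017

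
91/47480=91/47480= 0.00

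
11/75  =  11/75 = 0.15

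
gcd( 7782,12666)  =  6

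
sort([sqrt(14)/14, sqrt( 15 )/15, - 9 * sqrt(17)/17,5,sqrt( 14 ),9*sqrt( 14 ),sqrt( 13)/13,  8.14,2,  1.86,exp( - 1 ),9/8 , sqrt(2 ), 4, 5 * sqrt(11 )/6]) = [  -  9*sqrt(17)/17,sqrt( 15) /15,sqrt( 14) /14,sqrt ( 13) /13,exp( - 1 ),9/8,sqrt( 2),1.86,2, 5*sqrt(11) /6,sqrt(14 ), 4,5,8.14,9* sqrt( 14)]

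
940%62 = 10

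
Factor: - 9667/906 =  - 2^( - 1) * 3^( - 1 ) * 7^1 * 151^(  -  1)*1381^1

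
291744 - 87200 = 204544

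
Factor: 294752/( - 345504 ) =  - 3^ ( - 1)*59^( - 1)*151^1 = - 151/177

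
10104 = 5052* 2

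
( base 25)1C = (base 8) 45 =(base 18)21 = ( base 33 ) 14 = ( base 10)37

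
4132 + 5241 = 9373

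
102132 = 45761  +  56371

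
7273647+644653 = 7918300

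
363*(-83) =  - 30129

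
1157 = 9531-8374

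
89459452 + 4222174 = 93681626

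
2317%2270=47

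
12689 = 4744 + 7945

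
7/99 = 7/99 = 0.07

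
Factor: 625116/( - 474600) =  - 461/350 = - 2^( - 1 ) * 5^( - 2) * 7^ ( - 1 ) * 461^1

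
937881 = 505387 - -432494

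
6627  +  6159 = 12786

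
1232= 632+600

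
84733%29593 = 25547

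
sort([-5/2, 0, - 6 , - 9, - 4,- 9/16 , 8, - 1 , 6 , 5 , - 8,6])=[ - 9, -8,  -  6 , -4,- 5/2, - 1,- 9/16, 0,5, 6  ,  6,8] 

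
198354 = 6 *33059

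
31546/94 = 335+28/47= 335.60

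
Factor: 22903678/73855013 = 2^1 * 7^2*29^1*353^( - 1) * 8059^1*209221^( - 1)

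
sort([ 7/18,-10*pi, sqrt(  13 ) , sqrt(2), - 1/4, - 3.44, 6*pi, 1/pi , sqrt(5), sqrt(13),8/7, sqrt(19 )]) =[-10*pi, - 3.44, - 1/4, 1/pi,  7/18,8/7 , sqrt ( 2 ),sqrt( 5), sqrt( 13), sqrt(13), sqrt(19 ),6*pi] 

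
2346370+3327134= 5673504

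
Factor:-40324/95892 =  - 10081/23973 = - 3^( - 1)*17^1*61^( - 1 ) * 131^(-1)*593^1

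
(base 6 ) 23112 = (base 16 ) cd4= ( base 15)e8e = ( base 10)3284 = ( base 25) 569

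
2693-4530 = -1837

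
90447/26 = 90447/26 = 3478.73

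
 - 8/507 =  - 1+499/507 = - 0.02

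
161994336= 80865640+81128696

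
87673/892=87673/892 = 98.29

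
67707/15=4513 + 4/5 = 4513.80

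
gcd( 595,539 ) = 7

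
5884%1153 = 119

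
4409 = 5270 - 861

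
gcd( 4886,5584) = 698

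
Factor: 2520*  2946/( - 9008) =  - 463995/563 = -  3^3 * 5^1 * 7^1*491^1 * 563^( - 1)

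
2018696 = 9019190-7000494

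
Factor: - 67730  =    -  2^1 *5^1 *13^1* 521^1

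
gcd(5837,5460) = 13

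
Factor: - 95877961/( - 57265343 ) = 23^1* 29^( - 1)*193^1*229^( - 1)*8623^( - 1 )*21599^1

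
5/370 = 1/74 = 0.01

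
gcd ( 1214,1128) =2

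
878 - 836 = 42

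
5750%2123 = 1504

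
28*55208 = 1545824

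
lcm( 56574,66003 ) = 396018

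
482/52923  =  482/52923 = 0.01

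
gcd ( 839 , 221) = 1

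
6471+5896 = 12367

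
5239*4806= 25178634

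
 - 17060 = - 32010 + 14950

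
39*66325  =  2586675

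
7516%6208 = 1308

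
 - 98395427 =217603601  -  315999028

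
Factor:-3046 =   -  2^1*1523^1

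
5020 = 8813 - 3793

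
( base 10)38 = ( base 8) 46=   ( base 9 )42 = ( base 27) 1B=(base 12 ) 32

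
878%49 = 45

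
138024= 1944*71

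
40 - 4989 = -4949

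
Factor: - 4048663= - 727^1*5569^1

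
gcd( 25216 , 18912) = 6304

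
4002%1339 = 1324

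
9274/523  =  9274/523 =17.73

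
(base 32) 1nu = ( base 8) 3376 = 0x6fe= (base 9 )2408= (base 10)1790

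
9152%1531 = 1497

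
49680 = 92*540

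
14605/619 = 14605/619 = 23.59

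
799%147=64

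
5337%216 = 153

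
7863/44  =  7863/44 = 178.70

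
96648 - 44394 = 52254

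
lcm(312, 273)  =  2184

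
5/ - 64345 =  - 1/12869= -0.00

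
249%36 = 33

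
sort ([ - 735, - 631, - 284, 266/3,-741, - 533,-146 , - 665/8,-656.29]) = [ - 741,-735,  -  656.29, - 631, - 533 ,-284, - 146, - 665/8,  266/3]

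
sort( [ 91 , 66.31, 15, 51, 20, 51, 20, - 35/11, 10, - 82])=[  -  82, - 35/11 , 10, 15, 20, 20 , 51,51, 66.31, 91 ]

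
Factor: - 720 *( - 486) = 2^5 * 3^7*5^1=349920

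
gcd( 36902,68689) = 1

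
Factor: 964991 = 19^1 * 50789^1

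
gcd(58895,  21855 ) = 5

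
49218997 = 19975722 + 29243275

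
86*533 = 45838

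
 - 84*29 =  - 2436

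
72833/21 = 3468  +  5/21 = 3468.24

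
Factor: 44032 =2^10*43^1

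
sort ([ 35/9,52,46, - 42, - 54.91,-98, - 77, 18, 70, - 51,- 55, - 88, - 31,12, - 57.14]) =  [-98,-88, - 77 , - 57.14, - 55, - 54.91, - 51,  -  42, - 31, 35/9, 12, 18 , 46, 52,70] 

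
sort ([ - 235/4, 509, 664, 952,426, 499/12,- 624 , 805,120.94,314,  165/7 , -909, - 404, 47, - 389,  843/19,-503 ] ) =[ - 909,-624 , - 503,-404, - 389,- 235/4,165/7, 499/12,843/19 , 47,  120.94, 314,426,509,664, 805,952]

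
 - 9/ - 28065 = 3/9355= 0.00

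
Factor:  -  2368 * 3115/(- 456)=2^3*3^(  -  1)*5^1 * 7^1*19^(  -  1 )*  37^1 * 89^1= 922040/57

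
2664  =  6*444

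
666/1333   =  666/1333  =  0.50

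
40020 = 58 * 690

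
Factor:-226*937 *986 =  - 2^2 *17^1*29^1*113^1*937^1 = - 208797332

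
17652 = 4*4413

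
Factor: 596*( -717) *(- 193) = 2^2*3^1*149^1*193^1*239^1 = 82475076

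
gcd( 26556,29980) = 4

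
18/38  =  9/19 = 0.47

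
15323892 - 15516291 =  - 192399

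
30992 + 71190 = 102182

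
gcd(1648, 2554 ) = 2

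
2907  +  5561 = 8468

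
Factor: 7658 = 2^1*7^1 *547^1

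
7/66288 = 7/66288 = 0.00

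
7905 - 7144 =761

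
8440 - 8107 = 333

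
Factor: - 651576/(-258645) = 217192/86215 = 2^3*5^( - 1) * 17^1*43^( - 1 )*401^( - 1) *1597^1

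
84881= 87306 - 2425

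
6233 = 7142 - 909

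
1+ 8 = 9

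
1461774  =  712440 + 749334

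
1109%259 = 73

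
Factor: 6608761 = 6608761^1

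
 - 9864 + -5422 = -15286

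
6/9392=3/4696 = 0.00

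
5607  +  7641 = 13248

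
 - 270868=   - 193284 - 77584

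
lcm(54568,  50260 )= 1909880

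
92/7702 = 46/3851 = 0.01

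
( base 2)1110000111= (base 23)1g6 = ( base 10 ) 903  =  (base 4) 32013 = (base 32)S7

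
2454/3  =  818 = 818.00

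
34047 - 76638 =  - 42591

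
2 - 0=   2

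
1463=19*77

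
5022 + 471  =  5493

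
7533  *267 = 2011311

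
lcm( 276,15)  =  1380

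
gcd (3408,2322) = 6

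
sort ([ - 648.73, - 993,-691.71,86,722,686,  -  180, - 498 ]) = [-993, - 691.71, - 648.73, - 498, - 180,  86,686, 722]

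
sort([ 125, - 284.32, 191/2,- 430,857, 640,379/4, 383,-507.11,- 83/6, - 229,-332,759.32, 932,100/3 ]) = [ - 507.11, - 430,-332,-284.32, - 229,-83/6,100/3,379/4, 191/2, 125, 383,640,  759.32,857,932]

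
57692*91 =5249972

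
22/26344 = 11/13172 = 0.00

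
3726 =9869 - 6143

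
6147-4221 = 1926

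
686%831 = 686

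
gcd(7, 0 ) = 7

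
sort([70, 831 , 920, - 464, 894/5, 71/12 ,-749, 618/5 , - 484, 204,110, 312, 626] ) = [ - 749, - 484, - 464,71/12, 70, 110 , 618/5, 894/5, 204,312,626, 831 , 920]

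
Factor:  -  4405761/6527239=-3^2 *23^(- 1)*283793^( - 1 )  *489529^1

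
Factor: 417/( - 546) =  - 2^( - 1)*7^( - 1)*13^(-1)*139^1=-139/182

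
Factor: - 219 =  - 3^1 * 73^1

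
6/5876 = 3/2938  =  0.00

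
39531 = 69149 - 29618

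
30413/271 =30413/271 = 112.23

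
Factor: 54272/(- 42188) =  - 2^8*199^( - 1 ) = -256/199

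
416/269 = 1 + 147/269  =  1.55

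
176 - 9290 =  - 9114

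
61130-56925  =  4205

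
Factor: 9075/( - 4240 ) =  -  2^( - 4 )*3^1*5^1*11^2*53^(-1 )  =  - 1815/848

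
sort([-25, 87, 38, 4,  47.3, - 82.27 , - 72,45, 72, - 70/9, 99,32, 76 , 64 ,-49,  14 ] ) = [ - 82.27,  -  72,-49 ,-25, - 70/9, 4, 14,32,38, 45,47.3, 64,  72,76, 87,99 ]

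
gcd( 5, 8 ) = 1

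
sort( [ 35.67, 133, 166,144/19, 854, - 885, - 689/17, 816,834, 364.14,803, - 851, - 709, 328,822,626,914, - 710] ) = [  -  885,  -  851, - 710, - 709,  -  689/17,144/19,35.67, 133 , 166, 328,364.14 , 626, 803, 816,  822,834,854,914]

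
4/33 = 4/33 = 0.12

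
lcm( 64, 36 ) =576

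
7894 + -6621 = 1273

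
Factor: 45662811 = 3^1*349^1*43613^1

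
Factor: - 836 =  - 2^2*11^1 * 19^1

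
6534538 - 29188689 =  - 22654151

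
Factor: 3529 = 3529^1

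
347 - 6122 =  - 5775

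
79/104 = 79/104 = 0.76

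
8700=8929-229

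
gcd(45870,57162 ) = 6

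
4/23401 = 4/23401 =0.00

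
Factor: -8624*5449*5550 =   -  260806576800 = -2^5*3^1*5^2*7^2*11^1*37^1*5449^1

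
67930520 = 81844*830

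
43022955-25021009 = 18001946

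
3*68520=205560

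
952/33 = 952/33 = 28.85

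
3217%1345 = 527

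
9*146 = 1314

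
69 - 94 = -25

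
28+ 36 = 64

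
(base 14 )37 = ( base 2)110001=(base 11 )45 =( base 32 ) 1H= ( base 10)49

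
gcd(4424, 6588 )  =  4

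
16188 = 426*38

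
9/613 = 9/613 =0.01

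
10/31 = 10/31= 0.32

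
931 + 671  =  1602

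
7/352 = 7/352  =  0.02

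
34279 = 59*581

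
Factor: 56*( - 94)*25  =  -131600 = - 2^4 * 5^2*7^1*47^1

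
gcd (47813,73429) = 1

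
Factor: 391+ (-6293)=-5902 = -2^1 *13^1*227^1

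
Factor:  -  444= -2^2*3^1*37^1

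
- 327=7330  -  7657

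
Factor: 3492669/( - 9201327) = -1164223/3067109= -31^(-1)*79^1 *14737^1*98939^( - 1 )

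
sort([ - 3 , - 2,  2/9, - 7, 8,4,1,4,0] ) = [ - 7,-3, - 2 , 0,2/9,1, 4,4 , 8] 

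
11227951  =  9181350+2046601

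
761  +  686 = 1447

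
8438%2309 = 1511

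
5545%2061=1423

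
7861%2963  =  1935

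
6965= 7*995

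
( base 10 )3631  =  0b111000101111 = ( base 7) 13405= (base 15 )1121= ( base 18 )b3d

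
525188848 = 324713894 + 200474954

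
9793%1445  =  1123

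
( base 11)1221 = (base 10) 1596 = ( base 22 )36c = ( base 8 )3074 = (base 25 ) 2DL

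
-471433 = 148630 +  - 620063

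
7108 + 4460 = 11568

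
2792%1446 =1346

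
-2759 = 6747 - 9506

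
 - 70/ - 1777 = 70/1777 = 0.04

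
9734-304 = 9430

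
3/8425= 3/8425 = 0.00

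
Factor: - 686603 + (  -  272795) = -2^1*11^1 * 43609^1 = -959398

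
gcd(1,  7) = 1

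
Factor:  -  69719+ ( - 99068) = - 168787=-61^1 * 2767^1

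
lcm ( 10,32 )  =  160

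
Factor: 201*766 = 153966 = 2^1*3^1*67^1*383^1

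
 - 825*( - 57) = 47025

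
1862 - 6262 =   -  4400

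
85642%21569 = 20935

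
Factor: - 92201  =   - 137^1*673^1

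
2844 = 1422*2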